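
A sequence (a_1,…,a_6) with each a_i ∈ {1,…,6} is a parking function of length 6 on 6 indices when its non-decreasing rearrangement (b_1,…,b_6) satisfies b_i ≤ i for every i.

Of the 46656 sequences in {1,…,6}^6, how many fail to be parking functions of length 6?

29849

Count = (7−6)·7^(6−1) = 1·16807 = 16807
E.g. (4,6,5,3,6,3) → sorted (3,3,4,5,6,6): b_1=3>1, not a PF.
Total 46656; non-PF = 46656−16807 = 29849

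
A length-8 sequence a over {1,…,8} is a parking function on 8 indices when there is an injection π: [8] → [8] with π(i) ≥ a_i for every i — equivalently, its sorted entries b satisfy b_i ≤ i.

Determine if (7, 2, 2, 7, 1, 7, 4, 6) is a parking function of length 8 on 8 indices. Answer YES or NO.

Order a: b = (1, 2, 2, 4, 6, 7, 7, 7).
  b_1=1 ≤ 1
  b_2=2 ≤ 2
  b_3=2 ≤ 3
  b_4=4 ≤ 4
  b_5=6 > 5
  fails at i=5 ⇒ NO

NO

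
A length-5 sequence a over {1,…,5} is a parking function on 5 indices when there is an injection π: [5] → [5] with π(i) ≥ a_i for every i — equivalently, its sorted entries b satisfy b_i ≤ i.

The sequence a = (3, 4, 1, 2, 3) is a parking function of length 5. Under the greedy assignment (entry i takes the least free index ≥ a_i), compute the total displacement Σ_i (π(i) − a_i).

Σπ = 5·6/2 = 15 (π permutes [5]); Σa = 3+4+1+2+3 = 13; disp = 15−13 = 2.

2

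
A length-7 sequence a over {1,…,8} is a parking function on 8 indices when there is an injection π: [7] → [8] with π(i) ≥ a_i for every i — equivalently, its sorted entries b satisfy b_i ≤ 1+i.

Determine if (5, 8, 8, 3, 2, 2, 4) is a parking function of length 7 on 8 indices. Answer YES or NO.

Order a: b = (2, 2, 3, 4, 5, 8, 8).
  b_1=2 ≤ 2
  b_2=2 ≤ 3
  b_3=3 ≤ 4
  b_4=4 ≤ 5
  b_5=5 ≤ 6
  b_6=8 > 7
  fails at i=6 ⇒ NO

NO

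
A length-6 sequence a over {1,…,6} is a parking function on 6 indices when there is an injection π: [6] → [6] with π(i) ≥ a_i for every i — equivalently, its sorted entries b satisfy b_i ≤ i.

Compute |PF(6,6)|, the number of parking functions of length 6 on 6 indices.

Count = 1·7^5 = 1×16807 = 16807 [KW]
E.g. (1,6,2,1,5,3) → sorted (1,1,2,3,5,6): b_i ≤ i ∀i, a PF.

16807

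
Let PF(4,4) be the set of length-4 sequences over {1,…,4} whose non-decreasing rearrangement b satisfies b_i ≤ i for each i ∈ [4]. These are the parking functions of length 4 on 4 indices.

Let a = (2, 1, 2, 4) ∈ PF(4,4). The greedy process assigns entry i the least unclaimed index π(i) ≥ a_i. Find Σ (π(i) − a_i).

1

Σπ = 10 ({1..4} each once); Σa = 2+1+2+4 = 9; disp = 10−9 = 1.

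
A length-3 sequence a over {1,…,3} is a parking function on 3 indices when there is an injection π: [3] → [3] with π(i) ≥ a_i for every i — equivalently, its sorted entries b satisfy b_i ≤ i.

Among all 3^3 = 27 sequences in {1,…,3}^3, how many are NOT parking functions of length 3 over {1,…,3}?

11

|PF(3,3)| = (3+1−3)·(3+1)^{3−1} = 1 · 16 = 16 (Konheim–Weiss)
E.g. (2,3,2) → sorted (2,2,3): b_1=2>1, not a PF.
3^3 − 16 = 27 − 16 = 11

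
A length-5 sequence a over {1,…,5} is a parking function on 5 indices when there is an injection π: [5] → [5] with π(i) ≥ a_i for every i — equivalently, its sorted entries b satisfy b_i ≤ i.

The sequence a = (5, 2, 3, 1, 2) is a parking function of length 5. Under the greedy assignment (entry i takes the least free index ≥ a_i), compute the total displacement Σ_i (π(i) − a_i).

Σπ = 15 ({1..5} each once); Σa = 5+2+3+1+2 = 13; disp = 15−13 = 2.

2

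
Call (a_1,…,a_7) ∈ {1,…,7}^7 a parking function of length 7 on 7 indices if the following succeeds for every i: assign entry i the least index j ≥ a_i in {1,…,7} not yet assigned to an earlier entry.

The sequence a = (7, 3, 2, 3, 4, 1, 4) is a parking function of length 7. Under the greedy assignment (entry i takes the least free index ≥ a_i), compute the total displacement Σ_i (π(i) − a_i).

Σπ = 7·8/2 = 28 (π permutes [7]); Σa = 7+3+2+3+4+1+4 = 24; disp = 28−24 = 4.

4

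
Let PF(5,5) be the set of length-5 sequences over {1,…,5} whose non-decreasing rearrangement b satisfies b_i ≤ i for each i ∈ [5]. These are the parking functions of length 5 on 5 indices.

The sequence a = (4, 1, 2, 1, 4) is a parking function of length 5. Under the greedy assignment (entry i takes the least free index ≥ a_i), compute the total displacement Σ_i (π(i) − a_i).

3

Σπ = 15 ({1..5} each once); Σa = 4+1+2+1+4 = 12; disp = 15−12 = 3.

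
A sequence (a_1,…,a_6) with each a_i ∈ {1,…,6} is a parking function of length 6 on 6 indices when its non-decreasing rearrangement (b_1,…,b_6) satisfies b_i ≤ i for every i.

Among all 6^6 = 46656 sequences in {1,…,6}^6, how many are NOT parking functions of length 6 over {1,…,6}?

29849

#PF = (7−6)·7^(6−1) = 1 · 16807 = 16807 (Pollak)
E.g. (3,4,3,6,3,2) → sorted (2,3,3,3,4,6): b_1=2>1, not a PF.
6^6 − 16807 = 46656 − 16807 = 29849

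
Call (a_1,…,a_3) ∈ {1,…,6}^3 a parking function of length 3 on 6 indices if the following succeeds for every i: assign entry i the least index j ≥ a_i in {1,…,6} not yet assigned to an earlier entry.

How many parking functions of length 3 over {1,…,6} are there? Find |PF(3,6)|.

|PF| = (7−3)·7^(3−1) = 4 · 49 = 196 (Konheim–Weiss)
One tuple (6,2,4) → sorted (2,4,6): b_i ≤ 3+i ∀i, a PF.

196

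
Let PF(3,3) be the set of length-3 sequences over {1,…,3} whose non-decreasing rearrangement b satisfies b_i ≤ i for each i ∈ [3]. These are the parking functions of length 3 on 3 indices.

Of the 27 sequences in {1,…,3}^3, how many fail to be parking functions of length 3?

11

|PF| = (3+1−3)·(3+1)^{3−1} = 1×16 = 16 (Pollak)
E.g. (3,3,2) → sorted (2,3,3): b_1=2>1, not a PF.
So 27 − 16 = 11 fail.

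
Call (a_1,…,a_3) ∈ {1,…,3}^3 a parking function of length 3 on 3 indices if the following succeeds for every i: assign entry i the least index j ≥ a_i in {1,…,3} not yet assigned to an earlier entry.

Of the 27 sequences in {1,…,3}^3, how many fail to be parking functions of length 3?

11

#PF = 1·4^2 = 1·16 = 16 (Pollak)
Check (3,2,3) → sorted (2,3,3): b_1=2>1, not a PF.
So 27 − 16 = 11 fail.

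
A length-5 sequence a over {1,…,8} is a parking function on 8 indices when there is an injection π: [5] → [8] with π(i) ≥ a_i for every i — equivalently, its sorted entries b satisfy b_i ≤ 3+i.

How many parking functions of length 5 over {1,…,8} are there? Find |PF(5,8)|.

Count = 4·9^4 = 4 · 6561 = 26244
Example (5,1,7,4,5) → sorted (1,4,5,5,7): b_i ≤ 3+i ∀i, a PF.

26244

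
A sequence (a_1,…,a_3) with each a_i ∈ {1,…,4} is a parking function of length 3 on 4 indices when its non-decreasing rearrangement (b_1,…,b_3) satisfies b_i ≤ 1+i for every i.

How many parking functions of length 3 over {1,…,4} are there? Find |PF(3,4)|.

#PF = 2·5^2 = 2×25 = 50 (Pollak)
E.g. (1,1,2) → sorted (1,1,2): b_i ≤ 1+i ∀i, a PF.

50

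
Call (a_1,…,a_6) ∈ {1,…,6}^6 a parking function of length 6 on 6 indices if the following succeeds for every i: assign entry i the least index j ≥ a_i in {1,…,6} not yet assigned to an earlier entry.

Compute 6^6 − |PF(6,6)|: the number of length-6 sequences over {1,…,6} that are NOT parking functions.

|PF(6,6)| = (7−6)·7^(6−1) = 1 · 16807 = 16807 (Pollak)
One tuple (3,4,5,4,2,5) → sorted (2,3,4,4,5,5): b_1=2>1, not a PF.
Total 46656; non-PF = 46656−16807 = 29849

29849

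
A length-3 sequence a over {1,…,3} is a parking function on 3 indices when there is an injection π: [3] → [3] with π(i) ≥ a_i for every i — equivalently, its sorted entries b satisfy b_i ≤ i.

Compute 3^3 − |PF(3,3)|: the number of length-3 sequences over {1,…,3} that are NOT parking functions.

11

Count = (3+1−3)·(3+1)^{3−1} = 1·16 = 16
E.g. (2,3,3) → sorted (2,3,3): b_1=2>1, not a PF.
3^3 − 16 = 27 − 16 = 11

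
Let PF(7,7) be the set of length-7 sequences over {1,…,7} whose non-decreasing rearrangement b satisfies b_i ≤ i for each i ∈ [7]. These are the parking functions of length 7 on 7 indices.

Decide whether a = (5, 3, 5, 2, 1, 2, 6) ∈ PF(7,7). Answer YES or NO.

Sorted: b = (1, 2, 2, 3, 5, 5, 6).
  b_1=1 ≤ 1
  b_2=2 ≤ 2
  b_3=2 ≤ 3
  b_4=3 ≤ 4
  b_5=5 ≤ 5
  b_6=5 ≤ 6
  b_7=6 ≤ 7
All bounds hold ⇒ YES

YES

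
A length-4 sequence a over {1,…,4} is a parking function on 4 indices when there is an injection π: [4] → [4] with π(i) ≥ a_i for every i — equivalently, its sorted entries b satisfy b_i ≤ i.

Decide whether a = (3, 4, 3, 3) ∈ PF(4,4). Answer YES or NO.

Rearranged: b = (3, 3, 3, 4).
  b_1=3 > 1
  fails at i=1 ⇒ NO

NO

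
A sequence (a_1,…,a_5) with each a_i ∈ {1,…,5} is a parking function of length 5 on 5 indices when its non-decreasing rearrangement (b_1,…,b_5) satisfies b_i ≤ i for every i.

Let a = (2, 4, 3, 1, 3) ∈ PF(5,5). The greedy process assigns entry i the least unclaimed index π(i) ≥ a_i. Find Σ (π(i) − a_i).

Σπ = 5·6/2 = 15 (π permutes [5]); Σa = 2+4+3+1+3 = 13; disp = 15−13 = 2.

2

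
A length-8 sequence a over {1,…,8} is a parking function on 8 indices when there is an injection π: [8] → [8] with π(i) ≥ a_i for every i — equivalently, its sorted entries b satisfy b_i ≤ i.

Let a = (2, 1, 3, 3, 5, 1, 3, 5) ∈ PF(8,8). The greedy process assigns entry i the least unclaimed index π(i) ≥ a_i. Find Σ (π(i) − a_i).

Σπ = 8·9/2 = 36 (π permutes [8]); Σa = 2+1+3+3+5+1+3+5 = 23; disp = 36−23 = 13.

13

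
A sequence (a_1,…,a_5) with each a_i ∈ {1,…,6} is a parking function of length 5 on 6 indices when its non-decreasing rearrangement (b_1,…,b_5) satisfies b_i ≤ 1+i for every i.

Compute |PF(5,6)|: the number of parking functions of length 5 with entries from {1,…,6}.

|PF| = (7−5)·7^(5−1) = 2·2401 = 4802 (Konheim–Weiss)
Check (2,4,1,4,2) → sorted (1,2,2,4,4): b_i ≤ 1+i ∀i, a PF.

4802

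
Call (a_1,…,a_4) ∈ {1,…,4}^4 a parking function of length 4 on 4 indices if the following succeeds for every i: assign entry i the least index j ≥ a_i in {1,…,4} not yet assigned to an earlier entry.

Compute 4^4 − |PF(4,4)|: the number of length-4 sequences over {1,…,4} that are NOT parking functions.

|PF(4,4)| = (4+1−4)·(4+1)^{4−1} = 1×125 = 125 (Konheim–Weiss)
E.g. (3,2,2,3) → sorted (2,2,3,3): b_1=2>1, not a PF.
Total 256; non-PF = 256−125 = 131

131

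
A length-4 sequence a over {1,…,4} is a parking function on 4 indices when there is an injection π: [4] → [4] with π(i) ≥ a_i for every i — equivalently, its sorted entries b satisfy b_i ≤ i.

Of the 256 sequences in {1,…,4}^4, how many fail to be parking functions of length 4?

|PF(4,4)| = (4−4+1)·(4+1)^(4−1) = 1 · 125 = 125 [KW]
Example (4,2,4,4) → sorted (2,4,4,4): b_1=2>1, not a PF.
So 256 − 125 = 131 fail.

131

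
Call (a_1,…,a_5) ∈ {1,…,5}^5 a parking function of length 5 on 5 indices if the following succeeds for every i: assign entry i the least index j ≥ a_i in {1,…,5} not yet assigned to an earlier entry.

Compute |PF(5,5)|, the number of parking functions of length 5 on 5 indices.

1296

Count = 1·6^4 = 1 · 1296 = 1296 (Pollak)
Example (5,2,1,3,1) → sorted (1,1,2,3,5): b_i ≤ i ∀i, a PF.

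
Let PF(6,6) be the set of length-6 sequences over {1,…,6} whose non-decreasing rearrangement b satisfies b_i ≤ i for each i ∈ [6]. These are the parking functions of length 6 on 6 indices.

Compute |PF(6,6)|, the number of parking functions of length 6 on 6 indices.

16807

Count = (6+1−6)·(6+1)^{6−1} = 1·16807 = 16807 (Konheim–Weiss)
Example (6,2,5,1,4,2) → sorted (1,2,2,4,5,6): b_i ≤ i ∀i, a PF.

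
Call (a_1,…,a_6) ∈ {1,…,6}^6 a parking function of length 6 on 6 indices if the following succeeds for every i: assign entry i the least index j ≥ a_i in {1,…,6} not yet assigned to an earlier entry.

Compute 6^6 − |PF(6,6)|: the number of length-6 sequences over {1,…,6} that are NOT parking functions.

|PF| = 1·7^5 = 1 · 16807 = 16807 (Konheim–Weiss)
Check (4,6,2,6,6,6) → sorted (2,4,6,6,6,6): b_1=2>1, not a PF.
6^6 − 16807 = 46656 − 16807 = 29849

29849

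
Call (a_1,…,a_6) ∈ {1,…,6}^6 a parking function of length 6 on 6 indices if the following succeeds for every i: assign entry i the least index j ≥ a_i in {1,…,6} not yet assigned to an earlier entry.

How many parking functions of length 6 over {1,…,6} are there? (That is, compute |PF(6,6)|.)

16807

Count = (6−6+1)·(6+1)^(6−1) = 1·16807 = 16807 [KW]
E.g. (5,2,3,1,2,6) → sorted (1,2,2,3,5,6): b_i ≤ i ∀i, a PF.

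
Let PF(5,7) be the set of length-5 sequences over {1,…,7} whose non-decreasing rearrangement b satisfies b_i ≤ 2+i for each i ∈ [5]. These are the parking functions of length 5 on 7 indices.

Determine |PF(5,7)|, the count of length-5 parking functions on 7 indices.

12288

#PF = (7−5+1)·(7+1)^(5−1) = 3 · 4096 = 12288 (Konheim–Weiss)
E.g. (5,3,5,5,1) → sorted (1,3,5,5,5): b_i ≤ 2+i ∀i, a PF.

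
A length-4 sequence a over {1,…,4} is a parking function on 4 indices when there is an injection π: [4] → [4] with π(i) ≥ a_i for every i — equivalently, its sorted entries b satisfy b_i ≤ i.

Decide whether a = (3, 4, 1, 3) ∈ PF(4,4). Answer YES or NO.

NO

Rearranged: b = (1, 3, 3, 4).
  b_1=1 ≤ 1
  b_2=3 > 2
  fails at i=2 ⇒ NO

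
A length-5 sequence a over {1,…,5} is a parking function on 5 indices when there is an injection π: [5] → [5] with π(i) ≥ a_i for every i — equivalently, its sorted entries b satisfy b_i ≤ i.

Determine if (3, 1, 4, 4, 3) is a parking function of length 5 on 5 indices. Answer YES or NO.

Rearranged: b = (1, 3, 3, 4, 4).
  b_1=1 ≤ 1
  b_2=3 > 2
  fails at i=2 ⇒ NO

NO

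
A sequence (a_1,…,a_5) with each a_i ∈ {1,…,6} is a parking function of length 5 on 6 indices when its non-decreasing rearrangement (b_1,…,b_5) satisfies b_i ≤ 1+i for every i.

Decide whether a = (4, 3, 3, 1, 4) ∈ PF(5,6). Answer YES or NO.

YES

Rearranged: b = (1, 3, 3, 4, 4).
  b_1=1 ≤ 2
  b_2=3 ≤ 3
  b_3=3 ≤ 4
  b_4=4 ≤ 5
  b_5=4 ≤ 6
All bounds hold ⇒ YES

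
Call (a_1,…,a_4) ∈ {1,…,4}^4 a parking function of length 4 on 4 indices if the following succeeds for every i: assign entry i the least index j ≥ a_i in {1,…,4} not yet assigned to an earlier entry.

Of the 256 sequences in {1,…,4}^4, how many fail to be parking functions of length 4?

131

|PF| = (5−4)·5^(4−1) = 1 · 125 = 125 (Pollak)
Check (4,2,4,3) → sorted (2,3,4,4): b_1=2>1, not a PF.
Total 256; non-PF = 256−125 = 131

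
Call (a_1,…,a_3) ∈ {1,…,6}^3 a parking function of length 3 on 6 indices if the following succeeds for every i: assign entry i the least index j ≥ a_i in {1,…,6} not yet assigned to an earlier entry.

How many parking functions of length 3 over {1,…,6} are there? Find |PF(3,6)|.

196

|PF| = (6+1−3)·(6+1)^{3−1} = 4 · 49 = 196 (Pollak)
One tuple (3,6,4) → sorted (3,4,6): b_i ≤ 3+i ∀i, a PF.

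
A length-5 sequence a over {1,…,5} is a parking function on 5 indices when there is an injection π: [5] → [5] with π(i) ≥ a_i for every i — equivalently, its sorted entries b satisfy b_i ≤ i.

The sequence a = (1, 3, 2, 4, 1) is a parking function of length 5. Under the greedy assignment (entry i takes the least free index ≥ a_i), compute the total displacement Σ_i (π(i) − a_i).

4

Σπ = 15 ({1..5} each once); Σa = 1+3+2+4+1 = 11; disp = 15−11 = 4.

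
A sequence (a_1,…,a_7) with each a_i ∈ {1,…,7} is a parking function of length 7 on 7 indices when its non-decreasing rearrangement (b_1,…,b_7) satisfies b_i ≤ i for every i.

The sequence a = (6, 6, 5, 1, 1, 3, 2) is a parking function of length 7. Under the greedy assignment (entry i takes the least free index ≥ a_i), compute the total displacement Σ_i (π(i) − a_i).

Σπ = 7·8/2 = 28 (π permutes [7]); Σa = 6+6+5+1+1+3+2 = 24; disp = 28−24 = 4.

4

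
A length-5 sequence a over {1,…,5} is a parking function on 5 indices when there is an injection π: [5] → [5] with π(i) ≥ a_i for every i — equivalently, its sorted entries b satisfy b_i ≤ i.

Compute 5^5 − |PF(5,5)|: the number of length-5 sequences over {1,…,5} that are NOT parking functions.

|PF| = (6−5)·6^(5−1) = 1 · 1296 = 1296 (Konheim–Weiss)
Example (3,2,2,2,3) → sorted (2,2,2,3,3): b_1=2>1, not a PF.
5^5 − 1296 = 3125 − 1296 = 1829

1829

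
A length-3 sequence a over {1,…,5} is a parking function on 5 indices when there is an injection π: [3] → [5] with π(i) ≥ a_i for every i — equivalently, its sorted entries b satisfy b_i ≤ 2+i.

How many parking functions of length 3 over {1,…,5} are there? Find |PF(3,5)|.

|PF| = (5−3+1)·(5+1)^(3−1) = 3·36 = 108
Example (2,1,5) → sorted (1,2,5): b_i ≤ 2+i ∀i, a PF.

108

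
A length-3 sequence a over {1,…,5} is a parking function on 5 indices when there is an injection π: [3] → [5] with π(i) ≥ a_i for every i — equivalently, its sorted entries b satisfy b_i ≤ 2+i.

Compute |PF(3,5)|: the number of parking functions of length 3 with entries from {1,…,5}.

Count = (5−3+1)·(5+1)^(3−1) = 3 · 36 = 108 (Pollak)
One tuple (4,4,1) → sorted (1,4,4): b_i ≤ 2+i ∀i, a PF.

108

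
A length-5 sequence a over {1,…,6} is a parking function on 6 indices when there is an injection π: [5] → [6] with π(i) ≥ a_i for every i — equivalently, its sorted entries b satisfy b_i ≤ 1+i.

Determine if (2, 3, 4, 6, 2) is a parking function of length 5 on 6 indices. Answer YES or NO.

YES

Order a: b = (2, 2, 3, 4, 6).
  b_1=2 ≤ 2
  b_2=2 ≤ 3
  b_3=3 ≤ 4
  b_4=4 ≤ 5
  b_5=6 ≤ 6
All bounds hold ⇒ YES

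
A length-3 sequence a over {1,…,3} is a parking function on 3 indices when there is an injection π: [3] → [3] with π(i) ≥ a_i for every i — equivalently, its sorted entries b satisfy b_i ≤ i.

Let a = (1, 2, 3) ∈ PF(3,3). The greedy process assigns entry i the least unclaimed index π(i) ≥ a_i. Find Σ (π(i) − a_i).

0

Σπ(i) = 1+…+3 = 6; Σa = 1+2+3 = 6; disp = 6−6 = 0.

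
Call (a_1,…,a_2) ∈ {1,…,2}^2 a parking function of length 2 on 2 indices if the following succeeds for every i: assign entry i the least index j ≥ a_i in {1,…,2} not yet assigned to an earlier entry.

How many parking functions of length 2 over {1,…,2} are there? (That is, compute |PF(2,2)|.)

#PF = 1·3^1 = 1·3 = 3
One tuple (2,1) → sorted (1,2): b_i ≤ i ∀i, a PF.

3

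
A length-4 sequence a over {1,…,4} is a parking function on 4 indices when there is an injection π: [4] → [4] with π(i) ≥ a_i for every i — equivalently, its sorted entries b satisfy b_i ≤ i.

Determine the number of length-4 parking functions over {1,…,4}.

#PF = (4−4+1)·(4+1)^(4−1) = 1×125 = 125 (Konheim–Weiss)
Check (3,2,1,3) → sorted (1,2,3,3): b_i ≤ i ∀i, a PF.

125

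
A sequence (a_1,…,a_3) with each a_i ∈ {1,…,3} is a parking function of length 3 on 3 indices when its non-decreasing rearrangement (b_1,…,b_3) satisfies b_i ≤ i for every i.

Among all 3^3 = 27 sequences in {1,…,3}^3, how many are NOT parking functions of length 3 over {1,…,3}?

11

|PF| = 1·4^2 = 1·16 = 16 [KW]
E.g. (3,3,2) → sorted (2,3,3): b_1=2>1, not a PF.
Total 27; non-PF = 27−16 = 11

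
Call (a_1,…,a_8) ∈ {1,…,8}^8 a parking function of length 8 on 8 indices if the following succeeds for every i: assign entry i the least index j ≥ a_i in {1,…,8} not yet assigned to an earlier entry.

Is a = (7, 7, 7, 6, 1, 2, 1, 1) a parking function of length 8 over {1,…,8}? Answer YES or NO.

Sorted: b = (1, 1, 1, 2, 6, 7, 7, 7).
  b_1=1 ≤ 1
  b_2=1 ≤ 2
  b_3=1 ≤ 3
  b_4=2 ≤ 4
  b_5=6 > 5
  fails at i=5 ⇒ NO

NO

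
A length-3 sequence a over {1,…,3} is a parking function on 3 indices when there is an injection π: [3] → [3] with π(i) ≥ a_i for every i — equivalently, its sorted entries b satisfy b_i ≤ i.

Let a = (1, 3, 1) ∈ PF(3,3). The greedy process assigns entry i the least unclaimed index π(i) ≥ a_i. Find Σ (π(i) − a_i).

1

Σπ = 6 ({1..3} each once); Σa = 1+3+1 = 5; disp = 6−5 = 1.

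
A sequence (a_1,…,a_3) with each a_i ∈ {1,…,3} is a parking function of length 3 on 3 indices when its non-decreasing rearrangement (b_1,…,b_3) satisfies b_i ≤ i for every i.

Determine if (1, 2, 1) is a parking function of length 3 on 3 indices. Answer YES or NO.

Order a: b = (1, 1, 2).
  b_1=1 ≤ 1
  b_2=1 ≤ 2
  b_3=2 ≤ 3
All bounds hold ⇒ YES

YES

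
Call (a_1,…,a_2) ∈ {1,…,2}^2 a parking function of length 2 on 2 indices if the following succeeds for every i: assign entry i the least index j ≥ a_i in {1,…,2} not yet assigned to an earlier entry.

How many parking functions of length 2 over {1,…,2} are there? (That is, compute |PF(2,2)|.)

3

|PF(2,2)| = (3−2)·3^(2−1) = 1·3 = 3 (Pollak)
One tuple (1,2) → sorted (1,2): b_i ≤ i ∀i, a PF.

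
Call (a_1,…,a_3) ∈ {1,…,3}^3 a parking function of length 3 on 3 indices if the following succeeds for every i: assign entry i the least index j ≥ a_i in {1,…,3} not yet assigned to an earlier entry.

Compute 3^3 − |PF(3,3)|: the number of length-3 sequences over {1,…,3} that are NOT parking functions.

11

|PF(3,3)| = (3−3+1)·(3+1)^(3−1) = 1×16 = 16 (Pollak)
E.g. (3,3,3) → sorted (3,3,3): b_1=3>1, not a PF.
3^3 − 16 = 27 − 16 = 11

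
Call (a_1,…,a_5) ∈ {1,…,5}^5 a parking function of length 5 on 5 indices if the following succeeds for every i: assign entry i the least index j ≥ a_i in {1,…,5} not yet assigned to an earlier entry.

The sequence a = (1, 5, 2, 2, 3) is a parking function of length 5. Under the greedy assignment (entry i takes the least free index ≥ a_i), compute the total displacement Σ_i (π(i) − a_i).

Σπ(i) = 1+…+5 = 15; Σa = 1+5+2+2+3 = 13; disp = 15−13 = 2.

2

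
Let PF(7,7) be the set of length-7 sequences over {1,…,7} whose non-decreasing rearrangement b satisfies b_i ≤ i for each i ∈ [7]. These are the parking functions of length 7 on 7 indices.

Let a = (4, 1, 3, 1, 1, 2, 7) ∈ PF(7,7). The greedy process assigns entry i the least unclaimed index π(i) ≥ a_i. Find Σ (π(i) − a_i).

9

Σπ = 28 ({1..7} each once); Σa = 4+1+3+1+1+2+7 = 19; disp = 28−19 = 9.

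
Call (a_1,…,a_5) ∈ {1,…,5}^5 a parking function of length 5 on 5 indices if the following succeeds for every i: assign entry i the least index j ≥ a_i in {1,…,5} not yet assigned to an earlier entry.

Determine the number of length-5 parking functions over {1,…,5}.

|PF| = 1·6^4 = 1 · 1296 = 1296 (Pollak)
One tuple (1,2,3,4,1) → sorted (1,1,2,3,4): b_i ≤ i ∀i, a PF.

1296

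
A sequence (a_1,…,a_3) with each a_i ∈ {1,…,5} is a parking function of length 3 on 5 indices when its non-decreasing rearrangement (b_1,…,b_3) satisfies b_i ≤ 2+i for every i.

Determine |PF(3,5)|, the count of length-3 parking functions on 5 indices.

|PF| = (5+1−3)·(5+1)^{3−1} = 3·36 = 108
E.g. (1,3,4) → sorted (1,3,4): b_i ≤ 2+i ∀i, a PF.

108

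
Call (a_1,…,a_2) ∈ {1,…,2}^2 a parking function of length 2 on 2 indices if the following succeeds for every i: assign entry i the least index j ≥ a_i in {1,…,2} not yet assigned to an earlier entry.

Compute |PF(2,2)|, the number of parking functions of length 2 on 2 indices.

3

Count = 1·3^1 = 1 · 3 = 3 (Pollak)
One tuple (2,1) → sorted (1,2): b_i ≤ i ∀i, a PF.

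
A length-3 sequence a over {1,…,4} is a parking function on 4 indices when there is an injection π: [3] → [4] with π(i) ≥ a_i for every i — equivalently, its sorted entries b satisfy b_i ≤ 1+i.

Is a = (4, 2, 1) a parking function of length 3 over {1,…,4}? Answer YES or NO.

Sorted: b = (1, 2, 4).
  b_1=1 ≤ 2
  b_2=2 ≤ 3
  b_3=4 ≤ 4
All bounds hold ⇒ YES

YES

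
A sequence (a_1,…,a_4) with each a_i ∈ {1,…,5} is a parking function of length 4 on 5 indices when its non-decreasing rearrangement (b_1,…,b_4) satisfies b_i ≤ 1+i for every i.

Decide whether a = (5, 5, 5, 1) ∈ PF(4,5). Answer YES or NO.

NO

Order a: b = (1, 5, 5, 5).
  b_1=1 ≤ 2
  b_2=5 > 3
  fails at i=2 ⇒ NO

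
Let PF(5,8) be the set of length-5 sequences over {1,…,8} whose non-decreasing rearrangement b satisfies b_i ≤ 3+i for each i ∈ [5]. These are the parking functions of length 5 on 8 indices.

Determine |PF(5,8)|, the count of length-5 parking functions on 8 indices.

|PF| = (9−5)·9^(5−1) = 4 · 6561 = 26244
Example (2,5,5,2,7) → sorted (2,2,5,5,7): b_i ≤ 3+i ∀i, a PF.

26244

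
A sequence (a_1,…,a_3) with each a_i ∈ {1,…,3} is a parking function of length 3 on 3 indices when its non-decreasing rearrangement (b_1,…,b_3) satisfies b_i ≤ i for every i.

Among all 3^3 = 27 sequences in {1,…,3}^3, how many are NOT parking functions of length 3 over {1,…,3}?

11

Count = (3−3+1)·(3+1)^(3−1) = 1·16 = 16
E.g. (2,2,3) → sorted (2,2,3): b_1=2>1, not a PF.
So 27 − 16 = 11 fail.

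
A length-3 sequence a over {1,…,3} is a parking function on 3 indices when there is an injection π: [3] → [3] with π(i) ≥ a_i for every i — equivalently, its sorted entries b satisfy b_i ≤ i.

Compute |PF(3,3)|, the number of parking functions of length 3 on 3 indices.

16

|PF(3,3)| = (3−3+1)·(3+1)^(3−1) = 1 · 16 = 16 [KW]
One tuple (2,1,3) → sorted (1,2,3): b_i ≤ i ∀i, a PF.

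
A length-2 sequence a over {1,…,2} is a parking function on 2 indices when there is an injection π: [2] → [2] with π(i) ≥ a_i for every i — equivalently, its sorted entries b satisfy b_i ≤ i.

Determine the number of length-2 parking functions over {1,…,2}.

3

|PF(2,2)| = 1·3^1 = 1 · 3 = 3 (Konheim–Weiss)
Example (1,2) → sorted (1,2): b_i ≤ i ∀i, a PF.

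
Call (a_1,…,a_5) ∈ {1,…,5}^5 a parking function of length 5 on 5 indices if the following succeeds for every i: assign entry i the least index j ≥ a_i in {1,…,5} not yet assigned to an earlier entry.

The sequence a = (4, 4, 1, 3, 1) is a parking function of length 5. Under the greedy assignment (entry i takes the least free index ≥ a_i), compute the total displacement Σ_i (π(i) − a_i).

2

Σπ = 15 ({1..5} each once); Σa = 4+4+1+3+1 = 13; disp = 15−13 = 2.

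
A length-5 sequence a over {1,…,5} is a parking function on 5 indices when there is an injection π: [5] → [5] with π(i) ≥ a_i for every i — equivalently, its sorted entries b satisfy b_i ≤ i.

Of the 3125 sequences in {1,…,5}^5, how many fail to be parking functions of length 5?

Count = (6−5)·6^(5−1) = 1·1296 = 1296 [KW]
One tuple (3,4,4,4,4) → sorted (3,4,4,4,4): b_1=3>1, not a PF.
Total 3125; non-PF = 3125−1296 = 1829

1829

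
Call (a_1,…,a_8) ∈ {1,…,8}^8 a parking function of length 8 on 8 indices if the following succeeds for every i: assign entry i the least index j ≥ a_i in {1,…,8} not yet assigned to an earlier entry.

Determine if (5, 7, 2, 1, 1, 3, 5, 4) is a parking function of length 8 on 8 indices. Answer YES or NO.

YES

Sorted: b = (1, 1, 2, 3, 4, 5, 5, 7).
  b_1=1 ≤ 1
  b_2=1 ≤ 2
  b_3=2 ≤ 3
  b_4=3 ≤ 4
  b_5=4 ≤ 5
  b_6=5 ≤ 6
  b_7=5 ≤ 7
  b_8=7 ≤ 8
All bounds hold ⇒ YES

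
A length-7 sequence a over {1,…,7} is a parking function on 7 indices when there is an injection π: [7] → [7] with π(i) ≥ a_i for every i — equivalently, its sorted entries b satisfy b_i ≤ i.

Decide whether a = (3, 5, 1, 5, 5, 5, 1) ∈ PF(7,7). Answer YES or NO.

Sorted: b = (1, 1, 3, 5, 5, 5, 5).
  b_1=1 ≤ 1
  b_2=1 ≤ 2
  b_3=3 ≤ 3
  b_4=5 > 4
  fails at i=4 ⇒ NO

NO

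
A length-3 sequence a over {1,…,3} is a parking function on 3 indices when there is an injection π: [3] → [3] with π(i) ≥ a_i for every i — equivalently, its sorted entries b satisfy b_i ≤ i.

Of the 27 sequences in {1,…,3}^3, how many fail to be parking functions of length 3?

11

|PF| = 1·4^2 = 1·16 = 16
Check (3,3,3) → sorted (3,3,3): b_1=3>1, not a PF.
3^3 − 16 = 27 − 16 = 11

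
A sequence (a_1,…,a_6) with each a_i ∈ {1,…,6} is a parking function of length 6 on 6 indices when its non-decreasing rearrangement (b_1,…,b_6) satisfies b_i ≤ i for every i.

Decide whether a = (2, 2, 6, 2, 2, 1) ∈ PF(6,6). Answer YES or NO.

YES

Rearranged: b = (1, 2, 2, 2, 2, 6).
  b_1=1 ≤ 1
  b_2=2 ≤ 2
  b_3=2 ≤ 3
  b_4=2 ≤ 4
  b_5=2 ≤ 5
  b_6=6 ≤ 6
All bounds hold ⇒ YES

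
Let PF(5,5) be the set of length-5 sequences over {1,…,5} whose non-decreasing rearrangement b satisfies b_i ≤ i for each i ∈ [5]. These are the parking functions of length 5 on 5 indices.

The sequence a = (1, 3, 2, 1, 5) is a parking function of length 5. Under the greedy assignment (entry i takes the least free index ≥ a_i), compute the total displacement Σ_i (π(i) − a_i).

3

Σπ = 15 ({1..5} each once); Σa = 1+3+2+1+5 = 12; disp = 15−12 = 3.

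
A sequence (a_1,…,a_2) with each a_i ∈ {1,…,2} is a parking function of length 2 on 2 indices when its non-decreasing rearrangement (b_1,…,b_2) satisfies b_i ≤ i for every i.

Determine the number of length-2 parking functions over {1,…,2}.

#PF = (2+1−2)·(2+1)^{2−1} = 1 · 3 = 3 [KW]
Check (1,1) → sorted (1,1): b_i ≤ i ∀i, a PF.

3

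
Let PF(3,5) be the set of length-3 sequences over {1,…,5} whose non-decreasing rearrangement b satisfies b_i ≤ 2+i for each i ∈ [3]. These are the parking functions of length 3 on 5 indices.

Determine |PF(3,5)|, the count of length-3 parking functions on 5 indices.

Count = (5+1−3)·(5+1)^{3−1} = 3 · 36 = 108 (Pollak)
E.g. (1,3,5) → sorted (1,3,5): b_i ≤ 2+i ∀i, a PF.

108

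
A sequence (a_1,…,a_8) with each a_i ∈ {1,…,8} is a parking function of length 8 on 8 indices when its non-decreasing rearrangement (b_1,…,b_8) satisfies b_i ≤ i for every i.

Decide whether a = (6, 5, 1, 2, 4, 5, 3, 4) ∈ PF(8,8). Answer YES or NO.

Order a: b = (1, 2, 3, 4, 4, 5, 5, 6).
  b_1=1 ≤ 1
  b_2=2 ≤ 2
  b_3=3 ≤ 3
  b_4=4 ≤ 4
  b_5=4 ≤ 5
  b_6=5 ≤ 6
  b_7=5 ≤ 7
  b_8=6 ≤ 8
All bounds hold ⇒ YES

YES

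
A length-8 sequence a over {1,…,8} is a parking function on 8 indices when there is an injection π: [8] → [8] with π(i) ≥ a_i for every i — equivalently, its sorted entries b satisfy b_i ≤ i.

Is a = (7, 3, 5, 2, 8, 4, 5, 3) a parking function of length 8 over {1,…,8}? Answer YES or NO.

NO

Sorted: b = (2, 3, 3, 4, 5, 5, 7, 8).
  b_1=2 > 1
  fails at i=1 ⇒ NO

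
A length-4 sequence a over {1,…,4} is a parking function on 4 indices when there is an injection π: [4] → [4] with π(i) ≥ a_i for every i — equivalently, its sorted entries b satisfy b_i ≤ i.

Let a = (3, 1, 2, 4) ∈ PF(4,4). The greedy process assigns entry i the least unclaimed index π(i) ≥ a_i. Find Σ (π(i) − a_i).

0

Σπ(i) = 1+…+4 = 10; Σa = 3+1+2+4 = 10; disp = 10−10 = 0.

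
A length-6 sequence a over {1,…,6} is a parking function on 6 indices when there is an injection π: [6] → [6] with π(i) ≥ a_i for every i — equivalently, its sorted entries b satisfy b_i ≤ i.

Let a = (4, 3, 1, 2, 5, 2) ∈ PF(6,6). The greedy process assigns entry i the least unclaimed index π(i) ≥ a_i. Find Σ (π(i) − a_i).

Σπ = 21 ({1..6} each once); Σa = 4+3+1+2+5+2 = 17; disp = 21−17 = 4.

4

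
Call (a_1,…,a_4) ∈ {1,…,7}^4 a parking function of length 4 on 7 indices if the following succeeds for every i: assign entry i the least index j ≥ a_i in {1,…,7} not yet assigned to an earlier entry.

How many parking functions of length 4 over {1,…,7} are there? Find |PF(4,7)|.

2048

Count = (8−4)·8^(4−1) = 4·512 = 2048 (Konheim–Weiss)
E.g. (5,6,5,2) → sorted (2,5,5,6): b_i ≤ 3+i ∀i, a PF.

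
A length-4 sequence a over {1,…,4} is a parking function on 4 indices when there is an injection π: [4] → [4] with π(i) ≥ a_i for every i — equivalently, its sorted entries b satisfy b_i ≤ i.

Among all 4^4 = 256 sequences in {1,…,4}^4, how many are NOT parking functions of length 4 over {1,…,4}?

#PF = (5−4)·5^(4−1) = 1·125 = 125 (Konheim–Weiss)
One tuple (2,4,3,2) → sorted (2,2,3,4): b_1=2>1, not a PF.
Total 256; non-PF = 256−125 = 131

131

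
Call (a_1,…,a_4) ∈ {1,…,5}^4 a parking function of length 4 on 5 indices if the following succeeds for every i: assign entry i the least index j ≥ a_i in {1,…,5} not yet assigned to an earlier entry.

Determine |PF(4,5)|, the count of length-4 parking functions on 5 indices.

432

Count = (5+1−4)·(5+1)^{4−1} = 2×216 = 432 (Konheim–Weiss)
Check (1,4,1,5) → sorted (1,1,4,5): b_i ≤ 1+i ∀i, a PF.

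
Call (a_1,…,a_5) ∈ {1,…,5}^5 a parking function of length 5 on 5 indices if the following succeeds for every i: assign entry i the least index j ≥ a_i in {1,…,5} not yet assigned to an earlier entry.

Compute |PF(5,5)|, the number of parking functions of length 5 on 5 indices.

Count = (5+1−5)·(5+1)^{5−1} = 1 · 1296 = 1296 (Konheim–Weiss)
Check (3,4,2,1,4) → sorted (1,2,3,4,4): b_i ≤ i ∀i, a PF.

1296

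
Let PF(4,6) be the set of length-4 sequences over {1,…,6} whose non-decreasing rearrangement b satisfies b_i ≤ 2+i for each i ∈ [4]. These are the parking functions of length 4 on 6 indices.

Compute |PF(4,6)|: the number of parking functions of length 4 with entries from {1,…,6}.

|PF| = (6+1−4)·(6+1)^{4−1} = 3·343 = 1029 (Pollak)
Example (4,6,1,5) → sorted (1,4,5,6): b_i ≤ 2+i ∀i, a PF.

1029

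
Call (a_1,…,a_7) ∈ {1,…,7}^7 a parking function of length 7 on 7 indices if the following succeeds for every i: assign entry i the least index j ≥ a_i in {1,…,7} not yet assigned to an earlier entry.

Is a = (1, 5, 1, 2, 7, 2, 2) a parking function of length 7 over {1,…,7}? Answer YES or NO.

YES

Order a: b = (1, 1, 2, 2, 2, 5, 7).
  b_1=1 ≤ 1
  b_2=1 ≤ 2
  b_3=2 ≤ 3
  b_4=2 ≤ 4
  b_5=2 ≤ 5
  b_6=5 ≤ 6
  b_7=7 ≤ 7
All bounds hold ⇒ YES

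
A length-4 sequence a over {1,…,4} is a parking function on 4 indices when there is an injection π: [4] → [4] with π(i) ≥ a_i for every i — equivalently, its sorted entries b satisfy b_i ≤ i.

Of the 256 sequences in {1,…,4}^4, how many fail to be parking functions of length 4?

131

#PF = (4−4+1)·(4+1)^(4−1) = 1·125 = 125
E.g. (1,4,4,3) → sorted (1,3,4,4): b_2=3>2, not a PF.
So 256 − 125 = 131 fail.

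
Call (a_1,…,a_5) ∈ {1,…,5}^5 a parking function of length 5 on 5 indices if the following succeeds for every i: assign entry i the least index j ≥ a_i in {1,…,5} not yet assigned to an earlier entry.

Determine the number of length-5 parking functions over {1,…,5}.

1296

Count = (5−5+1)·(5+1)^(5−1) = 1 · 1296 = 1296
E.g. (1,3,4,5,1) → sorted (1,1,3,4,5): b_i ≤ i ∀i, a PF.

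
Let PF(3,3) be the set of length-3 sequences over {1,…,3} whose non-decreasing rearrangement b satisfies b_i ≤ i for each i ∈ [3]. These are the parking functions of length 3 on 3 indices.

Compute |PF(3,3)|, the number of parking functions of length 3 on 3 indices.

|PF(3,3)| = (3−3+1)·(3+1)^(3−1) = 1 · 16 = 16 (Konheim–Weiss)
Check (1,3,1) → sorted (1,1,3): b_i ≤ i ∀i, a PF.

16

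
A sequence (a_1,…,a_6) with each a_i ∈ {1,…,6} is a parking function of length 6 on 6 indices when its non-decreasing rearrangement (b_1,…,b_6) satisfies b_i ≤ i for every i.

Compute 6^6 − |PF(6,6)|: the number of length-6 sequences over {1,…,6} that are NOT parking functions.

29849

|PF(6,6)| = (6+1−6)·(6+1)^{6−1} = 1 · 16807 = 16807 (Konheim–Weiss)
Check (6,6,5,6,2,3) → sorted (2,3,5,6,6,6): b_1=2>1, not a PF.
6^6 − 16807 = 46656 − 16807 = 29849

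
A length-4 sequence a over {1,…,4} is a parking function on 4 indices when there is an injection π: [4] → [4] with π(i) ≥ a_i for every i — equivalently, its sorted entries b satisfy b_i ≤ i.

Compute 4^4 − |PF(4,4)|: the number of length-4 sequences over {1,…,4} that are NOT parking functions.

Count = (4−4+1)·(4+1)^(4−1) = 1 · 125 = 125 [KW]
One tuple (3,2,3,4) → sorted (2,3,3,4): b_1=2>1, not a PF.
4^4 − 125 = 256 − 125 = 131

131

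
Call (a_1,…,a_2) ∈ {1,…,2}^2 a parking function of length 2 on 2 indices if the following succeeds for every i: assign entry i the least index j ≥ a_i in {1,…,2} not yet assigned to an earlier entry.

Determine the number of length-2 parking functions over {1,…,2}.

Count = (2−2+1)·(2+1)^(2−1) = 1 · 3 = 3 (Konheim–Weiss)
Check (1,1) → sorted (1,1): b_i ≤ i ∀i, a PF.

3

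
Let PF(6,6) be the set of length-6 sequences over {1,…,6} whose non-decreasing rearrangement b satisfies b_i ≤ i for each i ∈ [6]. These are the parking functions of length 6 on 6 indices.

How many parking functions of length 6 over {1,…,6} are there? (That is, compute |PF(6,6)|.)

16807

#PF = (6−6+1)·(6+1)^(6−1) = 1×16807 = 16807 (Konheim–Weiss)
Example (4,1,2,3,4,6) → sorted (1,2,3,4,4,6): b_i ≤ i ∀i, a PF.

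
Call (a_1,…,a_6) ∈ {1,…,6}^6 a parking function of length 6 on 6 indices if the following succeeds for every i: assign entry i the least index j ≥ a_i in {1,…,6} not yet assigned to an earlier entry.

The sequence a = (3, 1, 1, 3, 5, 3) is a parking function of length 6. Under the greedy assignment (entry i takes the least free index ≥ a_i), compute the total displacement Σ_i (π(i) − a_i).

Σπ(i) = 1+…+6 = 21; Σa = 3+1+1+3+5+3 = 16; disp = 21−16 = 5.

5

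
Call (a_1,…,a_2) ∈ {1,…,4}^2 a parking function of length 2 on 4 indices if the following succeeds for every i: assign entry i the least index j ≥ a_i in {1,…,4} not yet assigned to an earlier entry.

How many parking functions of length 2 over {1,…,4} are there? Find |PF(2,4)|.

|PF(2,4)| = (4+1−2)·(4+1)^{2−1} = 3×5 = 15 (Pollak)
E.g. (2,1) → sorted (1,2): b_i ≤ 2+i ∀i, a PF.

15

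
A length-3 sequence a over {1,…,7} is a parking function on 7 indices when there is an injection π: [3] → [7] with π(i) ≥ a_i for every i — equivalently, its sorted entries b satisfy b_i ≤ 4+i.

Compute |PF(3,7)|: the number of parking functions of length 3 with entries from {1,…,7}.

Count = (7+1−3)·(7+1)^{3−1} = 5×64 = 320 (Pollak)
E.g. (4,6,2) → sorted (2,4,6): b_i ≤ 4+i ∀i, a PF.

320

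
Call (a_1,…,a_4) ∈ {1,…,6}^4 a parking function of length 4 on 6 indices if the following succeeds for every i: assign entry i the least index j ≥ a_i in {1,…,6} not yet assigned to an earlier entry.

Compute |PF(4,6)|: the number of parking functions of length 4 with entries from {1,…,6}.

1029

|PF(4,6)| = (6+1−4)·(6+1)^{4−1} = 3·343 = 1029 (Konheim–Weiss)
Check (2,2,6,5) → sorted (2,2,5,6): b_i ≤ 2+i ∀i, a PF.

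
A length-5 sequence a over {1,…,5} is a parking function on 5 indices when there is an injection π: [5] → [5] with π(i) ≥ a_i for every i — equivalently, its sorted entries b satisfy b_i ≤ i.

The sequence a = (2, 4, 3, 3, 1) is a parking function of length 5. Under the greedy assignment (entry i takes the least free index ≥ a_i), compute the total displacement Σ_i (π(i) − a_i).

2

Σπ = 15 ({1..5} each once); Σa = 2+4+3+3+1 = 13; disp = 15−13 = 2.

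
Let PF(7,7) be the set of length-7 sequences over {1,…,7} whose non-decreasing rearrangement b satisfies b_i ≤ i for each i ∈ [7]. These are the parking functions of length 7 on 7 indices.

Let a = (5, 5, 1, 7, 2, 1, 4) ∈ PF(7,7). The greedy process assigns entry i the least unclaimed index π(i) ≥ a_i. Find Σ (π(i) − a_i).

3

Σπ = 7·8/2 = 28 (π permutes [7]); Σa = 5+5+1+7+2+1+4 = 25; disp = 28−25 = 3.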